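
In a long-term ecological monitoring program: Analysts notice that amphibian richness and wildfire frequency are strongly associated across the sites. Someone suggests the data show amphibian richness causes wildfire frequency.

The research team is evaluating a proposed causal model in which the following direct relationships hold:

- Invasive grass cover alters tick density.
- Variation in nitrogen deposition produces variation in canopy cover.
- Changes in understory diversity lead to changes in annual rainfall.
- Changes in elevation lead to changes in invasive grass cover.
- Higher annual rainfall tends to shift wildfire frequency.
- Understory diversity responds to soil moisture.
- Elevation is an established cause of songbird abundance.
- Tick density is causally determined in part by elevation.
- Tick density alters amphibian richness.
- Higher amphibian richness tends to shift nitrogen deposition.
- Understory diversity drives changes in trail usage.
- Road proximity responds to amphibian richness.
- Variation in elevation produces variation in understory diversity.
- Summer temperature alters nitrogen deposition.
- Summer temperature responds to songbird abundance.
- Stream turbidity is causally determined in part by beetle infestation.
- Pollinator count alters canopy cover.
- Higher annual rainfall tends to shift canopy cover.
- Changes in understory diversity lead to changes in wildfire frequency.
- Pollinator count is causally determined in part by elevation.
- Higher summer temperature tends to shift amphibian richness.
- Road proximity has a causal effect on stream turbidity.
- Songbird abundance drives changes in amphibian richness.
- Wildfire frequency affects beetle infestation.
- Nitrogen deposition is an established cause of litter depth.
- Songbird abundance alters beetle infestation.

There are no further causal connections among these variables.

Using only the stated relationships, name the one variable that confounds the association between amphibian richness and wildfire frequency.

Elevation has a causal path to amphibian richness (elevation → songbird abundance → amphibian richness) and a separate causal path to wildfire frequency (elevation → understory diversity → wildfire frequency), so it is a common cause of both.
No stated relationship gives amphibian richness a causal route to wildfire frequency, so the correlation is explained by the shared upstream cause rather than a direct effect.

elevation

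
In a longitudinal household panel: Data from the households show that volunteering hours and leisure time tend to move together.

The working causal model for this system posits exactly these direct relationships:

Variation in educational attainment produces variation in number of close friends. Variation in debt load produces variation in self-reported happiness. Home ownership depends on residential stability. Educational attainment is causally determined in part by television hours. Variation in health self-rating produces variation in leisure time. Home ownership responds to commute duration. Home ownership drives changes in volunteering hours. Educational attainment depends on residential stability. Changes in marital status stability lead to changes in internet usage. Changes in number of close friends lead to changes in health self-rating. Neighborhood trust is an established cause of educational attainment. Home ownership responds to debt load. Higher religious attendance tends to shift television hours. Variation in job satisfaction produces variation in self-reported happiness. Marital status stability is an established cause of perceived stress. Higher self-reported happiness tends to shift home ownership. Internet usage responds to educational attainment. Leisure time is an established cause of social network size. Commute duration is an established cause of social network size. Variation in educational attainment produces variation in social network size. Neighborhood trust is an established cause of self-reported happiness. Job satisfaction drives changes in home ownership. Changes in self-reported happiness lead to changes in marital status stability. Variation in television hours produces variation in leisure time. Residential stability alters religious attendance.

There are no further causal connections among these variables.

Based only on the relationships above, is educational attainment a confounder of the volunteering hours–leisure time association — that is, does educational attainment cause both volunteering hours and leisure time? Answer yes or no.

no

Educational attainment has no stated causal path to volunteering hours. A confounder must cause both variables, so educational attainment does not qualify.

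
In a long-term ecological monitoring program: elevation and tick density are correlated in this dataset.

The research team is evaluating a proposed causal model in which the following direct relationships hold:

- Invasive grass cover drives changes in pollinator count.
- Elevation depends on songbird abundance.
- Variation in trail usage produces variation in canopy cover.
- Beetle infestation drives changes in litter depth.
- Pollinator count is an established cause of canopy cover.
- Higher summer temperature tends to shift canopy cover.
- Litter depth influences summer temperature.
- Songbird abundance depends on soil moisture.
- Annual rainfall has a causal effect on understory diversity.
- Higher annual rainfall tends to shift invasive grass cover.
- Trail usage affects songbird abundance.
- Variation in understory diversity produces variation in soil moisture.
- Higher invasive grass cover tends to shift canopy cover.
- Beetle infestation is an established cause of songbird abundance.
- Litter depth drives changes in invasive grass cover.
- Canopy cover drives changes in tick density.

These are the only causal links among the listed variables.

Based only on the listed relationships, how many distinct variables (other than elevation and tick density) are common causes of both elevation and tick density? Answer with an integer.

3

The common causes are: annual rainfall (to elevation via annual rainfall → understory diversity → soil moisture → songbird abundance → elevation; to tick density via annual rainfall → invasive grass cover → canopy cover → tick density); beetle infestation (to elevation via beetle infestation → songbird abundance → elevation; to tick density via beetle infestation → litter depth → summer temperature → canopy cover → tick density); trail usage (to elevation via trail usage → songbird abundance → elevation; to tick density via trail usage → canopy cover → tick density).
Every other variable lacks a causal path to at least one of elevation and tick density.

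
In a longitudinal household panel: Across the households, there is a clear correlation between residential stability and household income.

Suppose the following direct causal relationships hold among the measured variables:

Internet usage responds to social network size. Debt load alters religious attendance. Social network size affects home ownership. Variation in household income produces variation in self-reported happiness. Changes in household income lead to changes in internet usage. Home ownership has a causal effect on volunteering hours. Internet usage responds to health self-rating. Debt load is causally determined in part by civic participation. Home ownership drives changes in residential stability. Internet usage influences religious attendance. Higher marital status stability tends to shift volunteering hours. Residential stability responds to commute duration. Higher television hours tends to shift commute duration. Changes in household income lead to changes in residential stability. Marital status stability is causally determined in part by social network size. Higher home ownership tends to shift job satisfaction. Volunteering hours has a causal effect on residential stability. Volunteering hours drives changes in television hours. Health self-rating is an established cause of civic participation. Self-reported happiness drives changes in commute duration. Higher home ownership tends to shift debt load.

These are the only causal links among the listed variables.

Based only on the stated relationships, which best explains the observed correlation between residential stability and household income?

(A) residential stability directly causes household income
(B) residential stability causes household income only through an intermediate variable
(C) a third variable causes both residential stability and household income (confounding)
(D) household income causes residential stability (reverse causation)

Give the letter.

D

The stated link runs household income → residential stability; residential stability has no causal path to household income. No variable causes both, so confounding is ruled out. The correlation reflects reverse causation.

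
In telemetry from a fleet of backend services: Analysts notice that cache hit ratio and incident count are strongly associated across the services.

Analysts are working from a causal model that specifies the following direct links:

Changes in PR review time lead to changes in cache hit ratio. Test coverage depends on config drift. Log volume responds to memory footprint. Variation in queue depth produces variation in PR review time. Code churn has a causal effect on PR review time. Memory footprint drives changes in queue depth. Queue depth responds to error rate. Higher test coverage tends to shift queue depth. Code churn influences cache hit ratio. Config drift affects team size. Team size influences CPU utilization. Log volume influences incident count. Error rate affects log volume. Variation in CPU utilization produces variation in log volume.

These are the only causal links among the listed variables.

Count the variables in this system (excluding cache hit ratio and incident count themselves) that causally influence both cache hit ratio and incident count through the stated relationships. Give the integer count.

The common causes are: config drift (to cache hit ratio via config drift → test coverage → queue depth → PR review time → cache hit ratio; to incident count via config drift → team size → CPU utilization → log volume → incident count); error rate (to cache hit ratio via error rate → queue depth → PR review time → cache hit ratio; to incident count via error rate → log volume → incident count); memory footprint (to cache hit ratio via memory footprint → queue depth → PR review time → cache hit ratio; to incident count via memory footprint → log volume → incident count).
Every other variable lacks a causal path to at least one of cache hit ratio and incident count.

3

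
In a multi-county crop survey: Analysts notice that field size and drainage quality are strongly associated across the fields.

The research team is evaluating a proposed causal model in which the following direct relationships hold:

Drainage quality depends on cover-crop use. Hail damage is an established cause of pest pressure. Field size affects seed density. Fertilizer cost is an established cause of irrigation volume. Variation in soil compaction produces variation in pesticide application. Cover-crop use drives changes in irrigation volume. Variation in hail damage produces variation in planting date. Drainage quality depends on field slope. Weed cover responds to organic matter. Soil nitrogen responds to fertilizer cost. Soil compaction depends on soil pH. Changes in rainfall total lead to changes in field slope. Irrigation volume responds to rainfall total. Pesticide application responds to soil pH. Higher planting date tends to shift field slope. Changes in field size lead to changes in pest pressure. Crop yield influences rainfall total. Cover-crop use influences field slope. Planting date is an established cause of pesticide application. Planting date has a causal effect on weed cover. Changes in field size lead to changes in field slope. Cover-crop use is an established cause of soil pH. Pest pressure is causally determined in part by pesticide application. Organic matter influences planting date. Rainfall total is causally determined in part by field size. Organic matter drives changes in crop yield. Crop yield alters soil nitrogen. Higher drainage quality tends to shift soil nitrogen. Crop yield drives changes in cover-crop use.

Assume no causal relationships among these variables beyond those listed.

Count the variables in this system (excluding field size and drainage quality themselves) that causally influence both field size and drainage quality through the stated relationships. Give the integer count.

0

No listed variable has a causal path to both field size and drainage quality, so there are no common causes.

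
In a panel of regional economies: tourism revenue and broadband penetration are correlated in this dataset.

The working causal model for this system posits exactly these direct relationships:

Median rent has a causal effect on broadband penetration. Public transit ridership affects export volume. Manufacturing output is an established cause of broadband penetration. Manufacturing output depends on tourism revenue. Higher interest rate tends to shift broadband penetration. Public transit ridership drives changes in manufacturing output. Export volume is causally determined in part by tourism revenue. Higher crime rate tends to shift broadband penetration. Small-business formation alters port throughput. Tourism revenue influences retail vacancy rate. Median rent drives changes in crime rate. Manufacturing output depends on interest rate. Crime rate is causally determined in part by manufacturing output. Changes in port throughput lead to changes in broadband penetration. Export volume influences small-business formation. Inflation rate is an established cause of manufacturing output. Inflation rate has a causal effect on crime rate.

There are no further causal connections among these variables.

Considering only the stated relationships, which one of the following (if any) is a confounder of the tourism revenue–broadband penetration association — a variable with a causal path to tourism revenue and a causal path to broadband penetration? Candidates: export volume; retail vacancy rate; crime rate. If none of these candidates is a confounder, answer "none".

none

None of the listed candidates has causal paths to both tourism revenue and broadband penetration in the stated relationships, so none is a common cause.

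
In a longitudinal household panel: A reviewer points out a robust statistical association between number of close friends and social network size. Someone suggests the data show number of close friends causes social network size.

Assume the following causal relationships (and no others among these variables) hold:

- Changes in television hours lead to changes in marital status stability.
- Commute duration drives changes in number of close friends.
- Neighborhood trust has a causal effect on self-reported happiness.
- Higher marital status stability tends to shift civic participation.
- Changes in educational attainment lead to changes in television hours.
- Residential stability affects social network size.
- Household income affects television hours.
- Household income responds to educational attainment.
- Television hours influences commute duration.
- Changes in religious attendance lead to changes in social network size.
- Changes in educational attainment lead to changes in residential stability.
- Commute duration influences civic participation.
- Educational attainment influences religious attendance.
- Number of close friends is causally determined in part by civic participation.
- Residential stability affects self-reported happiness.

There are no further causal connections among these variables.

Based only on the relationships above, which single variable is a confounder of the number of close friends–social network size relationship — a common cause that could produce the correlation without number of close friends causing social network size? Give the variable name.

educational attainment

Educational attainment has a causal path to number of close friends (educational attainment → television hours → commute duration → number of close friends) and a separate causal path to social network size (educational attainment → residential stability → social network size), so it is a common cause of both.
No stated relationship gives number of close friends a causal route to social network size, so the correlation is explained by the shared upstream cause rather than a direct effect.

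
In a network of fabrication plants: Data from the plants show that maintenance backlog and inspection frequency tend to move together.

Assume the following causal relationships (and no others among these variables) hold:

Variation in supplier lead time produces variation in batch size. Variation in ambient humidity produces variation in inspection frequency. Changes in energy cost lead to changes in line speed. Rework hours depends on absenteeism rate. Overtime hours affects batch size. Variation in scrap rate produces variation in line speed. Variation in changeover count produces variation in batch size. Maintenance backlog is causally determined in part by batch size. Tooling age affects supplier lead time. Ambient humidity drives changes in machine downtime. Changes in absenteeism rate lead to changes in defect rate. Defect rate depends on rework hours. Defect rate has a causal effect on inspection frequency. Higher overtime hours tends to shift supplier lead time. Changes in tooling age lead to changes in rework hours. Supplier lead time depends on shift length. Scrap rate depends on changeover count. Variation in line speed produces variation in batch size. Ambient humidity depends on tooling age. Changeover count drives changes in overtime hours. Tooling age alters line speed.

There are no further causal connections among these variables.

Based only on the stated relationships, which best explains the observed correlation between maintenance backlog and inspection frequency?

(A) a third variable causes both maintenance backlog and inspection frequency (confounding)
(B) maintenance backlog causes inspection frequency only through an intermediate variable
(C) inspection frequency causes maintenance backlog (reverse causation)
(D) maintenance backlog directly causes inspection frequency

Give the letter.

Tooling age causes maintenance backlog (tooling age → supplier lead time → batch size → maintenance backlog) and inspection frequency (tooling age → ambient humidity → inspection frequency) — a common cause creating the correlation.
There is no stated path from maintenance backlog to inspection frequency or from inspection frequency to maintenance backlog, so neither direct nor reverse causation applies.

A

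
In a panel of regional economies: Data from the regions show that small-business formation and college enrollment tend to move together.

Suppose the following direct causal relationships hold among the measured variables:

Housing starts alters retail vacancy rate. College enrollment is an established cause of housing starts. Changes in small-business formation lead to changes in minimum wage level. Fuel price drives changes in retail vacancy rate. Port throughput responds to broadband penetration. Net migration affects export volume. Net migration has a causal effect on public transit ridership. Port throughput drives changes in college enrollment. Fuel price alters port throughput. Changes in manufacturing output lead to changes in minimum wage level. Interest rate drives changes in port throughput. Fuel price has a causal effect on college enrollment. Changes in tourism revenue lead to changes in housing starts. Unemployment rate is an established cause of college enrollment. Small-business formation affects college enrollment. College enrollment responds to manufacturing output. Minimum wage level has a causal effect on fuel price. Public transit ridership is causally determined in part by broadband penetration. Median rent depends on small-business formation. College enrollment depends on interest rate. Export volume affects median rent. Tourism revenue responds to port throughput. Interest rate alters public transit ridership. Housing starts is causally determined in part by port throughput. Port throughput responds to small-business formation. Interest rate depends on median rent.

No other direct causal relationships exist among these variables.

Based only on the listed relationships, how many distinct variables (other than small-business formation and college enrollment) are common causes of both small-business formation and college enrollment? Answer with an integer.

No listed variable has a causal path to both small-business formation and college enrollment, so there are no common causes.

0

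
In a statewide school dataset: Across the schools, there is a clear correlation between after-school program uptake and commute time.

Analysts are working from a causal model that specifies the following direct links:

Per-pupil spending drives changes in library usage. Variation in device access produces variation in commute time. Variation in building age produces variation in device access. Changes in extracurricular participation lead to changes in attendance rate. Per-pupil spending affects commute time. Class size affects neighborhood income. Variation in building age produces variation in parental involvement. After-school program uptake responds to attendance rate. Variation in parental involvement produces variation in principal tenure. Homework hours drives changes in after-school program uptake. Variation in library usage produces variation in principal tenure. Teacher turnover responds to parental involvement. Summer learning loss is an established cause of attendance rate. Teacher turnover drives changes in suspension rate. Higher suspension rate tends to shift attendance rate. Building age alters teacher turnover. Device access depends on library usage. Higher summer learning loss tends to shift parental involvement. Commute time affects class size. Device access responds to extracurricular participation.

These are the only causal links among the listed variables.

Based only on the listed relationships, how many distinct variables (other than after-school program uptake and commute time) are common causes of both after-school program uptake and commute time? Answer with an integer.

2

The common causes are: building age (to after-school program uptake via building age → teacher turnover → suspension rate → attendance rate → after-school program uptake; to commute time via building age → device access → commute time); extracurricular participation (to after-school program uptake via extracurricular participation → attendance rate → after-school program uptake; to commute time via extracurricular participation → device access → commute time).
Every other variable lacks a causal path to at least one of after-school program uptake and commute time.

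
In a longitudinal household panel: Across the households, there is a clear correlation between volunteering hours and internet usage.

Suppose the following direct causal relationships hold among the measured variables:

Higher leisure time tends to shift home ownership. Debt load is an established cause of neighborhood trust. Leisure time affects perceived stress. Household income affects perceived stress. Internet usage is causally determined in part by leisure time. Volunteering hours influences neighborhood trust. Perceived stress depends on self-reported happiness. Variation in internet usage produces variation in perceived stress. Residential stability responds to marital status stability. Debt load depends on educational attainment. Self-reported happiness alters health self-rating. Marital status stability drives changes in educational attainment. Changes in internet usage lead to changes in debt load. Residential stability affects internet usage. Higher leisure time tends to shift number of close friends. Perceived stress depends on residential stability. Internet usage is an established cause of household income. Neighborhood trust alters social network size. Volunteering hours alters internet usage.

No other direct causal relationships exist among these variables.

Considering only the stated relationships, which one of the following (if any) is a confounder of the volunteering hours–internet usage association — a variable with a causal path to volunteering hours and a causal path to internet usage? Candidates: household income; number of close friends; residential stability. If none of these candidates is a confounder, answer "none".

None of the listed candidates has causal paths to both volunteering hours and internet usage in the stated relationships, so none is a common cause.

none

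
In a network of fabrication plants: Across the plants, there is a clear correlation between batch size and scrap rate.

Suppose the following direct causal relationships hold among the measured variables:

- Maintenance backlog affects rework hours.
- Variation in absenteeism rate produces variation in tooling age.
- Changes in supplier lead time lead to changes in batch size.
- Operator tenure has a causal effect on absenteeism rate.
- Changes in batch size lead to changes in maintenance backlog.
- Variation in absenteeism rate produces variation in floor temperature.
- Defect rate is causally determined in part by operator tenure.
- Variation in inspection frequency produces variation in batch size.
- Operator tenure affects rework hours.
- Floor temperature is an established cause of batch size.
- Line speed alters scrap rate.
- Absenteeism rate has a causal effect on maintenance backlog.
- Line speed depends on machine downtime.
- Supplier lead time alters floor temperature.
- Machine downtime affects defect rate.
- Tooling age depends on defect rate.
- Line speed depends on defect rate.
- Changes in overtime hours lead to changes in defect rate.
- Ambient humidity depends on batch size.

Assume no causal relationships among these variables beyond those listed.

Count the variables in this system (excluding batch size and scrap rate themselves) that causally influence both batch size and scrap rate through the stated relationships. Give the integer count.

The common causes are: operator tenure (to batch size via operator tenure → absenteeism rate → floor temperature → batch size; to scrap rate via operator tenure → defect rate → line speed → scrap rate).
Every other variable lacks a causal path to at least one of batch size and scrap rate.

1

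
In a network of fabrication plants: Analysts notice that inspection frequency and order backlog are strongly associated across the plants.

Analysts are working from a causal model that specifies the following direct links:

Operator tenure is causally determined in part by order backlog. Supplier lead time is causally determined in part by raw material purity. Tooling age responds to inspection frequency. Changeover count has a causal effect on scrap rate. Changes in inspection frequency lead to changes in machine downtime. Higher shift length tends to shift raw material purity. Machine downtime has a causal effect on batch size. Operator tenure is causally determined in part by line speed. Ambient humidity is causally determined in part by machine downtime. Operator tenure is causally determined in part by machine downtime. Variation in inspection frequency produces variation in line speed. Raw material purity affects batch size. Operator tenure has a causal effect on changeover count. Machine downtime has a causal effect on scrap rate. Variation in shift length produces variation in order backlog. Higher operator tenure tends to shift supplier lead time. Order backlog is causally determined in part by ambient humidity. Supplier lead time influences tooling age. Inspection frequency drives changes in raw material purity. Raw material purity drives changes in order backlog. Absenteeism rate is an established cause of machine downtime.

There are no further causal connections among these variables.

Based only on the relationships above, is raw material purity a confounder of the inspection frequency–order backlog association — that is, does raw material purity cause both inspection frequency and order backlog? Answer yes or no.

no

Raw material purity has no stated causal path to inspection frequency. A confounder must cause both variables, so raw material purity does not qualify.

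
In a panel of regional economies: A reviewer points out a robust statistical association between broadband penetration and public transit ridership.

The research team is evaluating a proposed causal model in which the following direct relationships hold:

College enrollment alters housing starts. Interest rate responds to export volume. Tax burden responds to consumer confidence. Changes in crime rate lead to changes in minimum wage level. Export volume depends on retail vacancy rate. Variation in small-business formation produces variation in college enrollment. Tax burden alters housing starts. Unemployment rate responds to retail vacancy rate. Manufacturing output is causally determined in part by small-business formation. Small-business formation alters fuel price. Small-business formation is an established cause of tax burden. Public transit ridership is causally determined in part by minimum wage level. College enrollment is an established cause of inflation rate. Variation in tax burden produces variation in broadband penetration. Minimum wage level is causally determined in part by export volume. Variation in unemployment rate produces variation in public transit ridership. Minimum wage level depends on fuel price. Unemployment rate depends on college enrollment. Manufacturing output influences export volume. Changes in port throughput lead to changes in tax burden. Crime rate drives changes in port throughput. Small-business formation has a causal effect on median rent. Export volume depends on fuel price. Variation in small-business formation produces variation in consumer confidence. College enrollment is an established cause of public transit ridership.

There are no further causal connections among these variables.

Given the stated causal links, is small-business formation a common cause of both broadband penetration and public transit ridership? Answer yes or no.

yes

Small-business formation has a causal path to broadband penetration (small-business formation → tax burden → broadband penetration) and to public transit ridership (small-business formation → college enrollment → public transit ridership), so it is a common cause of both — a confounder.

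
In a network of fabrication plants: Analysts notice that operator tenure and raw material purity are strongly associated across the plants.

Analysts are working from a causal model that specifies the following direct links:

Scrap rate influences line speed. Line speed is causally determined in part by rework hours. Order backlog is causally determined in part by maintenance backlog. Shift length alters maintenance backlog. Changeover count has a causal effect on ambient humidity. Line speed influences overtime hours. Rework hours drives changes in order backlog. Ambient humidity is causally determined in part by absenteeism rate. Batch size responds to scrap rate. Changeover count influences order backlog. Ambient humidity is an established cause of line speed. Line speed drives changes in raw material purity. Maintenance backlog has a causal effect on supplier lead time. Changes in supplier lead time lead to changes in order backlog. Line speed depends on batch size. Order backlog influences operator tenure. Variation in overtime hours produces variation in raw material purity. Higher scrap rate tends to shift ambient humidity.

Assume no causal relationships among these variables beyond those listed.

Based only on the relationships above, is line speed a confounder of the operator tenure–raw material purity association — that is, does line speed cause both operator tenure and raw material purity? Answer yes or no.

no

Line speed has no stated causal path to operator tenure. A confounder must cause both variables, so line speed does not qualify.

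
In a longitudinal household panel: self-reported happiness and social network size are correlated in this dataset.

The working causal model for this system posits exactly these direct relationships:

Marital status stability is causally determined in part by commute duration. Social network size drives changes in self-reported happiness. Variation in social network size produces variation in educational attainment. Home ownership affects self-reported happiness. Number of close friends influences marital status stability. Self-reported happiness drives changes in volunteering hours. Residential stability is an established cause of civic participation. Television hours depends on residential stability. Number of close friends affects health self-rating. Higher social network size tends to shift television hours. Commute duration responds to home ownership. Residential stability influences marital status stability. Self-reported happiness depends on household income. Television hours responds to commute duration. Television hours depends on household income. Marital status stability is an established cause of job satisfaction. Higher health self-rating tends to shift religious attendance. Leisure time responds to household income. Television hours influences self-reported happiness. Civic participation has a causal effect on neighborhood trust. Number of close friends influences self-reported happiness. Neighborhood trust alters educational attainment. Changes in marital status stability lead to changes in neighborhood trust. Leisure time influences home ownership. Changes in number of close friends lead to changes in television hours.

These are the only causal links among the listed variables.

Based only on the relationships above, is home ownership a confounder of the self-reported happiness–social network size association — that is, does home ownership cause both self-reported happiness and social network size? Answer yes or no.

Home ownership has no stated causal path to social network size. A confounder must cause both variables, so home ownership does not qualify.

no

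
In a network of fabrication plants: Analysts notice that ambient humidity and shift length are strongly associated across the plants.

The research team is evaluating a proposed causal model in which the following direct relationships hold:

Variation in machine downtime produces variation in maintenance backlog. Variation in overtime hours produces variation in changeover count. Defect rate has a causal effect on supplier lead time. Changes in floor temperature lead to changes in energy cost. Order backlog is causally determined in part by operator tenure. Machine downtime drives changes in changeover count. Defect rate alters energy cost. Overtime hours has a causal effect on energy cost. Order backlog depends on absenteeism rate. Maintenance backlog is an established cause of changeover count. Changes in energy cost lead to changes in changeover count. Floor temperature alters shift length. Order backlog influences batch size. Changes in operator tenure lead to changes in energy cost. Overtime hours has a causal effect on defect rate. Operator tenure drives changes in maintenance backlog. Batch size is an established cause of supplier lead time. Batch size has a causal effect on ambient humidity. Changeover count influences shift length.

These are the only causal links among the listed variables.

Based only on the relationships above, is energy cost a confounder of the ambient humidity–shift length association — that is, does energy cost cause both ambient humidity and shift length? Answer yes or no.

Energy cost has no stated causal path to ambient humidity. A confounder must cause both variables, so energy cost does not qualify.

no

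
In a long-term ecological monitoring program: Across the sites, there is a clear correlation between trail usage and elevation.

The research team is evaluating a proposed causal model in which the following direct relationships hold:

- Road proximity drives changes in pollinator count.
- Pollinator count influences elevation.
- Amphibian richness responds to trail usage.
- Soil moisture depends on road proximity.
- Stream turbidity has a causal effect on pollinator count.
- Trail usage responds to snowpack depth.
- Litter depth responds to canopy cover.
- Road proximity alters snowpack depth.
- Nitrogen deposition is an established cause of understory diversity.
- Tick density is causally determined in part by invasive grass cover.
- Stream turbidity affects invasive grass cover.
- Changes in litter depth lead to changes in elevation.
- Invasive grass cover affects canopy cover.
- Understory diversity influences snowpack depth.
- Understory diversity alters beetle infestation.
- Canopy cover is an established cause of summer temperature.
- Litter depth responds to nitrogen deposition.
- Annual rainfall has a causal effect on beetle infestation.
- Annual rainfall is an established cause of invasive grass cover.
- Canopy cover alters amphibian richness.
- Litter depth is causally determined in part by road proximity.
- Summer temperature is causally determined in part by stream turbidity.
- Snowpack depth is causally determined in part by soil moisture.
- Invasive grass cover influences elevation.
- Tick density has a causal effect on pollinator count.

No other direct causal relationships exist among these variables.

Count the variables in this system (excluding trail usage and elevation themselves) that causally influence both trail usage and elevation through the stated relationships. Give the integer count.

2

The common causes are: nitrogen deposition (to trail usage via nitrogen deposition → understory diversity → snowpack depth → trail usage; to elevation via nitrogen deposition → litter depth → elevation); road proximity (to trail usage via road proximity → snowpack depth → trail usage; to elevation via road proximity → pollinator count → elevation).
Every other variable lacks a causal path to at least one of trail usage and elevation.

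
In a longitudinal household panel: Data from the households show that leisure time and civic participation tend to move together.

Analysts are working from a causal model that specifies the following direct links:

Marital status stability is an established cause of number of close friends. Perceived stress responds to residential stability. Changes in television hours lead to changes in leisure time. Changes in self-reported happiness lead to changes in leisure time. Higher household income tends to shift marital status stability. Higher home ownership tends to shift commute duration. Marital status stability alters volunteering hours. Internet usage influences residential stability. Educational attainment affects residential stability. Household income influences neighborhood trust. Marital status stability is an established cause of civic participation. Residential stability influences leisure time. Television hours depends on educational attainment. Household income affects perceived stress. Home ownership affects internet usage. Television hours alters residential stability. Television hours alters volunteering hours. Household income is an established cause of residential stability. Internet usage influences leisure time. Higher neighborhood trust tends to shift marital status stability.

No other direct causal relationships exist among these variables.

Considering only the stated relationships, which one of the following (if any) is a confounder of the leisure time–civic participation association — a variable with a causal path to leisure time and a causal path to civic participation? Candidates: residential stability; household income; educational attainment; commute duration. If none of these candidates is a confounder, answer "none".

Household income causes leisure time (household income → residential stability → leisure time) and also causes civic participation (household income → marital status stability → civic participation); it is a common cause of both.
Each of the other candidates lacks a causal path to at least one of leisure time and civic participation, so they do not confound the relationship.

household income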